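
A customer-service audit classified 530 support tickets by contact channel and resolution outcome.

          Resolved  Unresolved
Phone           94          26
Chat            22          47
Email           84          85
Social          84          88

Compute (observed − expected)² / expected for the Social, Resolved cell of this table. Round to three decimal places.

0.724

Row total (Social) = 172; column total (Resolved) = 284; N = 530.
Expected count E = 172 × 284 / 530 = 92.1660.
Contribution = (O − E)²/E = (84 − 92.1660)² / 92.1660 = 0.724.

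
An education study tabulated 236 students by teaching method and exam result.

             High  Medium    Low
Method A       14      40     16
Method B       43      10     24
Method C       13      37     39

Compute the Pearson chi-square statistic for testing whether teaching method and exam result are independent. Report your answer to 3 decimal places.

Row totals: 70, 77, 89. Column totals: 70, 87, 79. Grand total N = 236.
Expected counts (row total × column total / N):
  Method A, High: 70×70/236 = 20.7627
  Method A, Medium: 70×87/236 = 25.8051
  Method A, Low: 70×79/236 = 23.4322
  Method B, High: 77×70/236 = 22.8390
  Method B, Medium: 77×87/236 = 28.3856
  Method B, Low: 77×79/236 = 25.7754
  Method C, High: 89×70/236 = 26.3983
  Method C, Medium: 89×87/236 = 32.8093
  Method C, Low: 89×79/236 = 29.7924
Contributions (O − E)²/E:
  (14 − 20.7627)²/20.7627 = 2.2027
  (40 − 25.8051)²/25.8051 = 7.8083
  (16 − 23.4322)²/23.4322 = 2.3573
  (43 − 22.8390)²/22.8390 = 17.7970
  (10 − 28.3856)²/28.3856 = 11.9085
  (24 − 25.7754)²/25.7754 = 0.1223
  (13 − 26.3983)²/26.3983 = 6.8002
  (37 − 32.8093)²/32.8093 = 0.5353
  (39 − 29.7924)²/29.7924 = 2.8457
χ² = 2.2027 + 7.8083 + 2.3573 + 17.7970 + 11.9085 + 0.1223 + 6.8002 + 0.5353 + 2.8457 = 52.377

52.377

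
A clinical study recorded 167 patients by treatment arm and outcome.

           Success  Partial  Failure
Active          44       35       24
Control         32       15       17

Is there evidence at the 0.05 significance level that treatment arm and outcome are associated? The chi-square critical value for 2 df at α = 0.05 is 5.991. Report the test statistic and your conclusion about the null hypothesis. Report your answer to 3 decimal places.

2.096; fail to reject H₀

Row totals: 103, 64. Column totals: 76, 50, 41. Grand total N = 167.
Expected counts (row total × column total / N):
  Active, Success: 103×76/167 = 46.87425
  Active, Partial: 103×50/167 = 30.83832
  Active, Failure: 103×41/167 = 25.28743
  Control, Success: 64×76/167 = 29.12575
  Control, Partial: 64×50/167 = 19.16168
  Control, Failure: 64×41/167 = 15.71257
Contributions (O − E)²/E:
  (44 − 46.87425)²/46.87425 = 0.1762
  (35 − 30.83832)²/30.83832 = 0.5616
  (24 − 25.28743)²/25.28743 = 0.0655
  (32 − 29.12575)²/29.12575 = 0.2836
  (15 − 19.16168)²/19.16168 = 0.9039
  (17 − 15.71257)²/15.71257 = 0.1055
χ² = 0.1762 + 0.5616 + 0.0655 + 0.2836 + 0.9039 + 0.1055 = 2.096
df = (2−1)(3−1) = 2. Since 2.096 < 5.991, fail to reject the null hypothesis of independence at α = 0.05.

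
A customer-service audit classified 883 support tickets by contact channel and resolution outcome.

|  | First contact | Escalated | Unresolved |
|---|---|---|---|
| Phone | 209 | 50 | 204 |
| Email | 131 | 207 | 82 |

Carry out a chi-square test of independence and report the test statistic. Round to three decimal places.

Row totals: 463, 420. Column totals: 340, 257, 286. Grand total N = 883.
Expected counts (row total × column total / N):
  Phone, First contact: 463×340/883 = 178.2786
  Phone, Escalated: 463×257/883 = 134.7576
  Phone, Unresolved: 463×286/883 = 149.9638
  Email, First contact: 420×340/883 = 161.7214
  Email, Escalated: 420×257/883 = 122.2424
  Email, Unresolved: 420×286/883 = 136.0362
Contributions (O − E)²/E:
  (209 − 178.2786)²/178.2786 = 5.2940
  (50 − 134.7576)²/134.7576 = 53.3094
  (204 − 149.9638)²/149.9638 = 19.4708
  (131 − 161.7214)²/161.7214 = 5.8360
  (207 − 122.2424)²/122.2424 = 58.7673
  (82 − 136.0362)²/136.0362 = 21.4642
χ² = 5.2940 + 53.3094 + 19.4708 + 5.8360 + 58.7673 + 21.4642 = 164.142

164.142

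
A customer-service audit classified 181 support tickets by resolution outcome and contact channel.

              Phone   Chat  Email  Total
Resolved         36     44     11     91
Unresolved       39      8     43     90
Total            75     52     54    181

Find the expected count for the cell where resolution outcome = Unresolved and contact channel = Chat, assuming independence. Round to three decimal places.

Row total (Unresolved) = 90; column total (Chat) = 52; grand total N = 181.
Expected count = (row total × column total) / N = 90 × 52 / 181 = 25.856.

25.856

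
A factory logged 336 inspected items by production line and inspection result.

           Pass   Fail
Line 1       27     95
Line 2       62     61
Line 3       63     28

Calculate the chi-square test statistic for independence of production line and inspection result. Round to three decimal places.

48.766

Row totals: 122, 123, 91. Column totals: 152, 184. Grand total N = 336.
Expected counts (row total × column total / N):
  Line 1, Pass: 122×152/336 = 55.1905
  Line 1, Fail: 122×184/336 = 66.8095
  Line 2, Pass: 123×152/336 = 55.6429
  Line 2, Fail: 123×184/336 = 67.3571
  Line 3, Pass: 91×152/336 = 41.1667
  Line 3, Fail: 91×184/336 = 49.8333
Contributions (O − E)²/E:
  (27 − 55.1905)²/55.1905 = 14.3993
  (95 − 66.8095)²/66.8095 = 11.8951
  (62 − 55.6429)²/55.6429 = 0.7263
  (61 − 67.3571)²/67.3571 = 0.6000
  (63 − 41.1667)²/41.1667 = 11.5796
  (28 − 49.8333)²/49.8333 = 9.5658
χ² = 14.3993 + 11.8951 + 0.7263 + 0.6000 + 11.5796 + 9.5658 = 48.766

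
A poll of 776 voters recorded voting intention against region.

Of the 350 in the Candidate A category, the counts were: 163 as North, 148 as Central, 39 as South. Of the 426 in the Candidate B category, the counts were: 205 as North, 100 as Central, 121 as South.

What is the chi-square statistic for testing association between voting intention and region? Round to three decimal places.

Row totals: 350, 426. Column totals: 368, 248, 160. Grand total N = 776.
Expected counts (row total × column total / N):
  Candidate A, North: 350×368/776 = 165.9794
  Candidate A, Central: 350×248/776 = 111.8557
  Candidate A, South: 350×160/776 = 72.1649
  Candidate B, North: 426×368/776 = 202.0206
  Candidate B, Central: 426×248/776 = 136.1443
  Candidate B, South: 426×160/776 = 87.8351
Contributions (O − E)²/E:
  (163 − 165.9794)²/165.9794 = 0.0535
  (148 − 111.8557)²/111.8557 = 11.6794
  (39 − 72.1649)²/72.1649 = 15.2416
  (205 − 202.0206)²/202.0206 = 0.0439
  (100 − 136.1443)²/136.1443 = 9.5958
  (121 − 87.8351)²/87.8351 = 12.5224
χ² = 0.0535 + 11.6794 + 15.2416 + 0.0439 + 9.5958 + 12.5224 = 49.137

49.137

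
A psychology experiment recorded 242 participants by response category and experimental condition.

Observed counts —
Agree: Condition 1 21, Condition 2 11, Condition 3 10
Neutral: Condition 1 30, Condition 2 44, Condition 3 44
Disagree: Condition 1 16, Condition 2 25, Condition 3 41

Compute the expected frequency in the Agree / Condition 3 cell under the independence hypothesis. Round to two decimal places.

Row total (Agree) = 42; column total (Condition 3) = 95; grand total N = 242.
Expected count = (row total × column total) / N = 42 × 95 / 242 = 16.49.

16.49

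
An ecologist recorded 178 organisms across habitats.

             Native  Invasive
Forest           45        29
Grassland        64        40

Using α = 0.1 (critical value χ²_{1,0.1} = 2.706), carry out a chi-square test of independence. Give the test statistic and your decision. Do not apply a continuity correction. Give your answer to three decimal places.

0.010; fail to reject H₀

Row totals: 74, 104. Column totals: 109, 69. Grand total N = 178.
Expected counts (row total × column total / N):
  Forest, Native: 74×109/178 = 45.3146
  Forest, Invasive: 74×69/178 = 28.6854
  Grassland, Native: 104×109/178 = 63.6854
  Grassland, Invasive: 104×69/178 = 40.3146
Contributions (O − E)²/E:
  (45 − 45.3146)²/45.3146 = 0.0022
  (29 − 28.6854)²/28.6854 = 0.0035
  (64 − 63.6854)²/63.6854 = 0.0016
  (40 − 40.3146)²/40.3146 = 0.0025
χ² = 0.0022 + 0.0035 + 0.0016 + 0.0025 = 0.010
df = (2−1)(2−1) = 1. Since 0.010 < 2.706, fail to reject the null hypothesis of independence at α = 0.1.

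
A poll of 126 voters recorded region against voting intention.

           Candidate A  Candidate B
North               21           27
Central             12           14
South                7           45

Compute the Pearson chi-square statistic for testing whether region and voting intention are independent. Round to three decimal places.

Row totals: 48, 26, 52. Column totals: 40, 86. Grand total N = 126.
Expected counts (row total × column total / N):
  North, Candidate A: 48×40/126 = 15.2381
  North, Candidate B: 48×86/126 = 32.7619
  Central, Candidate A: 26×40/126 = 8.2540
  Central, Candidate B: 26×86/126 = 17.7460
  South, Candidate A: 52×40/126 = 16.5079
  South, Candidate B: 52×86/126 = 35.4921
Contributions (O − E)²/E:
  (21 − 15.2381)²/15.2381 = 2.1787
  (27 − 32.7619)²/32.7619 = 1.0134
  (12 − 8.2540)²/8.2540 = 1.7001
  (14 − 17.7460)²/17.7460 = 0.7907
  (7 − 16.5079)²/16.5079 = 5.4762
  (45 − 35.4921)²/35.4921 = 2.5471
χ² = 2.1787 + 1.0134 + 1.7001 + 0.7907 + 5.4762 + 2.5471 = 13.706

13.706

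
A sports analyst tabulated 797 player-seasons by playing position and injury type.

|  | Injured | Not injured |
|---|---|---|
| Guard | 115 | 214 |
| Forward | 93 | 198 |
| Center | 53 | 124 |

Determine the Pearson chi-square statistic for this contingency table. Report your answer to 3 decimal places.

Row totals: 329, 291, 177. Column totals: 261, 536. Grand total N = 797.
Expected counts (row total × column total / N):
  Guard, Injured: 329×261/797 = 107.7403
  Guard, Not injured: 329×536/797 = 221.2597
  Forward, Injured: 291×261/797 = 95.2961
  Forward, Not injured: 291×536/797 = 195.7039
  Center, Injured: 177×261/797 = 57.9636
  Center, Not injured: 177×536/797 = 119.0364
Contributions (O − E)²/E:
  (115 − 107.7403)²/107.7403 = 0.4892
  (214 − 221.2597)²/221.2597 = 0.2382
  (93 − 95.2961)²/95.2961 = 0.0553
  (198 − 195.7039)²/195.7039 = 0.0269
  (53 − 57.9636)²/57.9636 = 0.4250
  (124 − 119.0364)²/119.0364 = 0.2070
χ² = 0.4892 + 0.2382 + 0.0553 + 0.0269 + 0.4250 + 0.2070 = 1.442

1.442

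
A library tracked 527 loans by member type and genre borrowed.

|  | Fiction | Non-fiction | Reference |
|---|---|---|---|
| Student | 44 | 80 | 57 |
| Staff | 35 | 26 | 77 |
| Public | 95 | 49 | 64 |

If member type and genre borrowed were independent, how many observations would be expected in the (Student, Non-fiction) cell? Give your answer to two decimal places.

Row total (Student) = 181; column total (Non-fiction) = 155; grand total N = 527.
Expected count = (row total × column total) / N = 181 × 155 / 527 = 53.24.

53.24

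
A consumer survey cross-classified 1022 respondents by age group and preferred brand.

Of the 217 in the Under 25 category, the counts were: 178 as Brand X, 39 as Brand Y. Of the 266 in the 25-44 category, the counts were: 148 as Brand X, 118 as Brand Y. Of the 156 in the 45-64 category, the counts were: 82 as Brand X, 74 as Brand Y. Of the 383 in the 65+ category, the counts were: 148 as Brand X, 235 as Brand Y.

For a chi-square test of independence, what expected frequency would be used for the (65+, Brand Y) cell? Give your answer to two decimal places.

Row total (65+) = 383; column total (Brand Y) = 466; grand total N = 1022.
Expected count = (row total × column total) / N = 383 × 466 / 1022 = 174.64.

174.64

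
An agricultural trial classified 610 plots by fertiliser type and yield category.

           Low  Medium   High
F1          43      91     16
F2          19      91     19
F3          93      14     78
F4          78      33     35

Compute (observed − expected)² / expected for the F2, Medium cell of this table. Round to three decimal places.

37.424

Row total (F2) = 129; column total (Medium) = 229; N = 610.
Expected count E = 129 × 229 / 610 = 48.42787.
Contribution = (O − E)²/E = (91 − 48.42787)² / 48.42787 = 37.424.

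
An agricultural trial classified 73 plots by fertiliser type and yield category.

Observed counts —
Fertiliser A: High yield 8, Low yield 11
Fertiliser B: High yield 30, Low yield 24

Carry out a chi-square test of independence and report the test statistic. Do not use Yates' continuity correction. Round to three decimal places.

1.019

Row totals: 19, 54. Column totals: 38, 35. Grand total N = 73.
Expected counts (row total × column total / N):
  Fertiliser A, High yield: 19×38/73 = 9.8904
  Fertiliser A, Low yield: 19×35/73 = 9.1096
  Fertiliser B, High yield: 54×38/73 = 28.1096
  Fertiliser B, Low yield: 54×35/73 = 25.8904
Contributions (O − E)²/E:
  (8 − 9.8904)²/9.8904 = 0.3613
  (11 − 9.1096)²/9.1096 = 0.3923
  (30 − 28.1096)²/28.1096 = 0.1271
  (24 − 25.8904)²/25.8904 = 0.1380
χ² = 0.3613 + 0.3923 + 0.1271 + 0.1380 = 1.019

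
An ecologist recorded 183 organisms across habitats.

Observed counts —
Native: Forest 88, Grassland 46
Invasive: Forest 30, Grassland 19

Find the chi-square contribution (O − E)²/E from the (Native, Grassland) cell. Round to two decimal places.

Row total (Native) = 134; column total (Grassland) = 65; N = 183.
Expected count E = 134 × 65 / 183 = 47.596.
Contribution = (O − E)²/E = (46 − 47.596)² / 47.596 = 0.05.

0.05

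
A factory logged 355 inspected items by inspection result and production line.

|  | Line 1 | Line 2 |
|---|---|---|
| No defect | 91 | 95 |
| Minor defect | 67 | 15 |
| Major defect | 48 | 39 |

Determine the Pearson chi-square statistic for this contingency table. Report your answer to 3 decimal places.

Row totals: 186, 82, 87. Column totals: 206, 149. Grand total N = 355.
Expected counts (row total × column total / N):
  No defect, Line 1: 186×206/355 = 107.9324
  No defect, Line 2: 186×149/355 = 78.0676
  Minor defect, Line 1: 82×206/355 = 47.5831
  Minor defect, Line 2: 82×149/355 = 34.4169
  Major defect, Line 1: 87×206/355 = 50.4845
  Major defect, Line 2: 87×149/355 = 36.5155
Contributions (O − E)²/E:
  (91 − 107.9324)²/107.9324 = 2.6563
  (95 − 78.0676)²/78.0676 = 3.6725
  (67 − 47.5831)²/47.5831 = 7.9233
  (15 − 34.4169)²/34.4169 = 10.9544
  (48 − 50.4845)²/50.4845 = 0.1223
  (39 − 36.5155)²/36.5155 = 0.1690
χ² = 2.6563 + 3.6725 + 7.9233 + 10.9544 + 0.1223 + 0.1690 = 25.498

25.498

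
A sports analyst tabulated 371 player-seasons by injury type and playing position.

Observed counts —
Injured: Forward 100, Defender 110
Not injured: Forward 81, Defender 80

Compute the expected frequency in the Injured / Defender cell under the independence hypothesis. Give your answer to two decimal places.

107.55

Row total (Injured) = 210; column total (Defender) = 190; grand total N = 371.
Expected count = (row total × column total) / N = 210 × 190 / 371 = 107.55.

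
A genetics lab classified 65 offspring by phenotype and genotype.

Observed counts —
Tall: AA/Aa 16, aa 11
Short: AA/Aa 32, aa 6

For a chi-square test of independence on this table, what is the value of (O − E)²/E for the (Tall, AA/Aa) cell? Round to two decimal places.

Row total (Tall) = 27; column total (AA/Aa) = 48; N = 65.
Expected count E = 27 × 48 / 65 = 19.938.
Contribution = (O − E)²/E = (16 − 19.938)² / 19.938 = 0.78.

0.78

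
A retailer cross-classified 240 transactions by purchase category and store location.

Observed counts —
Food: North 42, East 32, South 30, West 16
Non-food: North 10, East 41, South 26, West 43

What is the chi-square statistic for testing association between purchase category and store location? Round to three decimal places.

Row totals: 120, 120. Column totals: 52, 73, 56, 59. Grand total N = 240.
Expected counts (row total × column total / N):
  Food, North: 120×52/240 = 26.0000
  Food, East: 120×73/240 = 36.5000
  Food, South: 120×56/240 = 28.0000
  Food, West: 120×59/240 = 29.5000
  Non-food, North: 120×52/240 = 26.0000
  Non-food, East: 120×73/240 = 36.5000
  Non-food, South: 120×56/240 = 28.0000
  Non-food, West: 120×59/240 = 29.5000
Contributions (O − E)²/E:
  (42 − 26.0000)²/26.0000 = 9.8462
  (32 − 36.5000)²/36.5000 = 0.5548
  (30 − 28.0000)²/28.0000 = 0.1429
  (16 − 29.5000)²/29.5000 = 6.1780
  (10 − 26.0000)²/26.0000 = 9.8462
  (41 − 36.5000)²/36.5000 = 0.5548
  (26 − 28.0000)²/28.0000 = 0.1429
  (43 − 29.5000)²/29.5000 = 6.1780
χ² = 9.8462 + 0.5548 + 0.1429 + 6.1780 + 9.8462 + 0.5548 + 0.1429 + 6.1780 = 33.444

33.444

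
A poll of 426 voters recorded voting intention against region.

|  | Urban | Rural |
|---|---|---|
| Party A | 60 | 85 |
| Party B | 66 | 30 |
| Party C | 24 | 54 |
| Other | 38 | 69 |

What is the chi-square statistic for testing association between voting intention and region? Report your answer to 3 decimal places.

32.915

Row totals: 145, 96, 78, 107. Column totals: 188, 238. Grand total N = 426.
Expected counts (row total × column total / N):
  Party A, Urban: 145×188/426 = 63.99061
  Party A, Rural: 145×238/426 = 81.00939
  Party B, Urban: 96×188/426 = 42.36620
  Party B, Rural: 96×238/426 = 53.63380
  Party C, Urban: 78×188/426 = 34.42254
  Party C, Rural: 78×238/426 = 43.57746
  Other, Urban: 107×188/426 = 47.22066
  Other, Rural: 107×238/426 = 59.77934
Contributions (O − E)²/E:
  (60 − 63.99061)²/63.99061 = 0.2489
  (85 − 81.00939)²/81.00939 = 0.1966
  (66 − 42.36620)²/42.36620 = 13.1840
  (30 − 53.63380)²/53.63380 = 10.4143
  (24 − 34.42254)²/34.42254 = 3.1558
  (54 − 43.57746)²/43.57746 = 2.4928
  (38 − 47.22066)²/47.22066 = 1.8005
  (69 − 59.77934)²/59.77934 = 1.4222
χ² = 0.2489 + 0.1966 + 13.1840 + 10.4143 + 3.1558 + 2.4928 + 1.8005 + 1.4222 = 32.915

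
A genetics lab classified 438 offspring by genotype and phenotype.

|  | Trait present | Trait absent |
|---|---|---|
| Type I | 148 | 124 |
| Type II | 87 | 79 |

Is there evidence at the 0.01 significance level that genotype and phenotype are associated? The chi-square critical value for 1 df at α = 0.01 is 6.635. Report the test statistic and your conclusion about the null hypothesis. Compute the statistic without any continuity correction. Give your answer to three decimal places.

Row totals: 272, 166. Column totals: 235, 203. Grand total N = 438.
Expected counts (row total × column total / N):
  Type I, Trait present: 272×235/438 = 145.9361
  Type I, Trait absent: 272×203/438 = 126.0639
  Type II, Trait present: 166×235/438 = 89.0639
  Type II, Trait absent: 166×203/438 = 76.9361
Contributions (O − E)²/E:
  (148 − 145.9361)²/145.9361 = 0.0292
  (124 − 126.0639)²/126.0639 = 0.0338
  (87 − 89.0639)²/89.0639 = 0.0478
  (79 − 76.9361)²/76.9361 = 0.0554
χ² = 0.0292 + 0.0338 + 0.0478 + 0.0554 = 0.166
df = (2−1)(2−1) = 1. Since 0.166 < 6.635, fail to reject the null hypothesis of independence at α = 0.01.

0.166; fail to reject H₀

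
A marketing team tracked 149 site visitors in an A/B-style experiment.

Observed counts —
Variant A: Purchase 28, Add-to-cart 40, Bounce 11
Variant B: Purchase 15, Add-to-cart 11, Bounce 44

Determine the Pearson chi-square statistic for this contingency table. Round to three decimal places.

39.822

Row totals: 79, 70. Column totals: 43, 51, 55. Grand total N = 149.
Expected counts (row total × column total / N):
  Variant A, Purchase: 79×43/149 = 22.7987
  Variant A, Add-to-cart: 79×51/149 = 27.0403
  Variant A, Bounce: 79×55/149 = 29.1611
  Variant B, Purchase: 70×43/149 = 20.2013
  Variant B, Add-to-cart: 70×51/149 = 23.9597
  Variant B, Bounce: 70×55/149 = 25.8389
Contributions (O − E)²/E:
  (28 − 22.7987)²/22.7987 = 1.1866
  (40 − 27.0403)²/27.0403 = 6.2112
  (11 − 29.1611)²/29.1611 = 11.3105
  (15 − 20.2013)²/20.2013 = 1.3392
  (11 − 23.9597)²/23.9597 = 7.0098
  (44 − 25.8389)²/25.8389 = 12.7647
χ² = 1.1866 + 6.2112 + 11.3105 + 1.3392 + 7.0098 + 12.7647 = 39.822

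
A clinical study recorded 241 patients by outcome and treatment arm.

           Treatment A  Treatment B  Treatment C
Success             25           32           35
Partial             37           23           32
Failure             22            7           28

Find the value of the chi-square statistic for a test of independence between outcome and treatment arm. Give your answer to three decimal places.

11.410

Row totals: 92, 92, 57. Column totals: 84, 62, 95. Grand total N = 241.
Expected counts (row total × column total / N):
  Success, Treatment A: 92×84/241 = 32.0664
  Success, Treatment B: 92×62/241 = 23.6680
  Success, Treatment C: 92×95/241 = 36.2656
  Partial, Treatment A: 92×84/241 = 32.0664
  Partial, Treatment B: 92×62/241 = 23.6680
  Partial, Treatment C: 92×95/241 = 36.2656
  Failure, Treatment A: 57×84/241 = 19.8672
  Failure, Treatment B: 57×62/241 = 14.6639
  Failure, Treatment C: 57×95/241 = 22.4689
Contributions (O − E)²/E:
  (25 − 32.0664)²/32.0664 = 1.5572
  (32 − 23.6680)²/23.6680 = 2.9332
  (35 − 36.2656)²/36.2656 = 0.0442
  (37 − 32.0664)²/32.0664 = 0.7591
  (23 − 23.6680)²/23.6680 = 0.0189
  (32 − 36.2656)²/36.2656 = 0.5017
  (22 − 19.8672)²/19.8672 = 0.2290
  (7 − 14.6639)²/14.6639 = 4.0054
  (28 − 22.4689)²/22.4689 = 1.3616
χ² = 1.5572 + 2.9332 + 0.0442 + 0.7591 + 0.0189 + 0.5017 + 0.2290 + 4.0054 + 1.3616 = 11.410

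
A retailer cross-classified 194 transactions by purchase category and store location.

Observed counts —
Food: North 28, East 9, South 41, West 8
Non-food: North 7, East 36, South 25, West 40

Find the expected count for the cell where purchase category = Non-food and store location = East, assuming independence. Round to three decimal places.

Row total (Non-food) = 108; column total (East) = 45; grand total N = 194.
Expected count = (row total × column total) / N = 108 × 45 / 194 = 25.052.

25.052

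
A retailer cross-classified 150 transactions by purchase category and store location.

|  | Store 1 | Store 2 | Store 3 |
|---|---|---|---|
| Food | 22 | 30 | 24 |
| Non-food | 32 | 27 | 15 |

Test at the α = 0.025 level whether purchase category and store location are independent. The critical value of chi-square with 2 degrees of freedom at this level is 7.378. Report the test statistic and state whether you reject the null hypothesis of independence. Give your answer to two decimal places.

Row totals: 76, 74. Column totals: 54, 57, 39. Grand total N = 150.
Expected counts (row total × column total / N):
  Food, Store 1: 76×54/150 = 27.360
  Food, Store 2: 76×57/150 = 28.880
  Food, Store 3: 76×39/150 = 19.760
  Non-food, Store 1: 74×54/150 = 26.640
  Non-food, Store 2: 74×57/150 = 28.120
  Non-food, Store 3: 74×39/150 = 19.240
Contributions (O − E)²/E:
  (22 − 27.360)²/27.360 = 1.0501
  (30 − 28.880)²/28.880 = 0.0434
  (24 − 19.760)²/19.760 = 0.9098
  (32 − 26.640)²/26.640 = 1.0784
  (27 − 28.120)²/28.120 = 0.0446
  (15 − 19.240)²/19.240 = 0.9344
χ² = 1.0501 + 0.0434 + 0.9098 + 1.0784 + 0.0446 + 0.9344 = 4.06
df = (2−1)(3−1) = 2. Since 4.06 < 7.378, fail to reject the null hypothesis of independence at α = 0.025.

4.06; fail to reject H₀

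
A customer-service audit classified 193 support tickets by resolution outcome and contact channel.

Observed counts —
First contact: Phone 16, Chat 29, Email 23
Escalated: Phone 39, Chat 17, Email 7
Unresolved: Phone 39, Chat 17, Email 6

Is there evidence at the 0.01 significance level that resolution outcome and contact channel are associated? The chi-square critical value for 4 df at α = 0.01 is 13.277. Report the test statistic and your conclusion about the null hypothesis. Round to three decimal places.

Row totals: 68, 63, 62. Column totals: 94, 63, 36. Grand total N = 193.
Expected counts (row total × column total / N):
  First contact, Phone: 68×94/193 = 33.1192
  First contact, Chat: 68×63/193 = 22.1969
  First contact, Email: 68×36/193 = 12.6839
  Escalated, Phone: 63×94/193 = 30.6839
  Escalated, Chat: 63×63/193 = 20.5648
  Escalated, Email: 63×36/193 = 11.7513
  Unresolved, Phone: 62×94/193 = 30.1969
  Unresolved, Chat: 62×63/193 = 20.2383
  Unresolved, Email: 62×36/193 = 11.5648
Contributions (O − E)²/E:
  (16 − 33.1192)²/33.1192 = 8.8489
  (29 − 22.1969)²/22.1969 = 2.0851
  (23 − 12.6839)²/12.6839 = 8.3903
  (39 − 30.6839)²/30.6839 = 2.2539
  (17 − 20.5648)²/20.5648 = 0.6179
  (7 − 11.7513)²/11.7513 = 1.9211
  (39 − 30.1969)²/30.1969 = 2.5663
  (17 − 20.2383)²/20.2383 = 0.5182
  (6 − 11.5648)²/11.5648 = 2.6777
χ² = 8.8489 + 2.0851 + 8.3903 + 2.2539 + 0.6179 + 1.9211 + 2.5663 + 0.5182 + 2.6777 = 29.879
df = (3−1)(3−1) = 4. Since 29.879 > 13.277, reject the null hypothesis of independence at α = 0.01.

29.879; reject H₀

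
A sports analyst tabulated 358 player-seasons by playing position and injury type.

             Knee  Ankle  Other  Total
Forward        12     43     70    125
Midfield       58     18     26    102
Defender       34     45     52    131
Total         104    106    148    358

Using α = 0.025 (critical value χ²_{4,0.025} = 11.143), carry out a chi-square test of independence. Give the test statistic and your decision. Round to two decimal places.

63.55; reject H₀

Grand total N = 358.
Expected counts (row total × column total / N):
  Forward, Knee: 125×104/358 = 36.313
  Forward, Ankle: 125×106/358 = 37.011
  Forward, Other: 125×148/358 = 51.676
  Midfield, Knee: 102×104/358 = 29.631
  Midfield, Ankle: 102×106/358 = 30.201
  Midfield, Other: 102×148/358 = 42.168
  Defender, Knee: 131×104/358 = 38.056
  Defender, Ankle: 131×106/358 = 38.788
  Defender, Other: 131×148/358 = 54.156
Contributions (O − E)²/E:
  (12 − 36.313)²/36.313 = 16.2785
  (43 − 37.011)²/37.011 = 0.9691
  (70 − 51.676)²/51.676 = 6.4976
  (58 − 29.631)²/29.631 = 27.1607
  (18 − 30.201)²/30.201 = 4.9291
  (26 − 42.168)²/42.168 = 6.1991
  (34 − 38.056)²/38.056 = 0.4323
  (45 − 38.788)²/38.788 = 0.9949
  (52 − 54.156)²/54.156 = 0.0858
χ² = 16.2785 + 0.9691 + 6.4976 + 27.1607 + 4.9291 + 6.1991 + 0.4323 + 0.9949 + 0.0858 = 63.55
df = (3−1)(3−1) = 4. Since 63.55 > 11.143, reject the null hypothesis of independence at α = 0.025.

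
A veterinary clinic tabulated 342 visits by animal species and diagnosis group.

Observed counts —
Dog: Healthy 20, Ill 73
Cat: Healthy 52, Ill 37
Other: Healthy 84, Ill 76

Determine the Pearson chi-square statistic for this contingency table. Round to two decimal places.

30.74

Row totals: 93, 89, 160. Column totals: 156, 186. Grand total N = 342.
Expected counts (row total × column total / N):
  Dog, Healthy: 93×156/342 = 42.4211
  Dog, Ill: 93×186/342 = 50.5789
  Cat, Healthy: 89×156/342 = 40.5965
  Cat, Ill: 89×186/342 = 48.4035
  Other, Healthy: 160×156/342 = 72.9825
  Other, Ill: 160×186/342 = 87.0175
Contributions (O − E)²/E:
  (20 − 42.4211)²/42.4211 = 11.8504
  (73 − 50.5789)²/50.5789 = 9.9390
  (52 − 40.5965)²/40.5965 = 3.2032
  (37 − 48.4035)²/48.4035 = 2.6866
  (84 − 72.9825)²/72.9825 = 1.6632
  (76 − 87.0175)²/87.0175 = 1.3950
χ² = 11.8504 + 9.9390 + 3.2032 + 2.6866 + 1.6632 + 1.3950 = 30.74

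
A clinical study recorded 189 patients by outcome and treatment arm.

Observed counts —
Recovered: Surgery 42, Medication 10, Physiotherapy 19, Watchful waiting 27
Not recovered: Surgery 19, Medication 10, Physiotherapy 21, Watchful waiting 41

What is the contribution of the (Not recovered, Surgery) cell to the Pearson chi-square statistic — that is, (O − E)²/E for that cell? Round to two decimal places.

Row total (Not recovered) = 91; column total (Surgery) = 61; N = 189.
Expected count E = 91 × 61 / 189 = 29.370.
Contribution = (O − E)²/E = (19 − 29.370)² / 29.370 = 3.66.

3.66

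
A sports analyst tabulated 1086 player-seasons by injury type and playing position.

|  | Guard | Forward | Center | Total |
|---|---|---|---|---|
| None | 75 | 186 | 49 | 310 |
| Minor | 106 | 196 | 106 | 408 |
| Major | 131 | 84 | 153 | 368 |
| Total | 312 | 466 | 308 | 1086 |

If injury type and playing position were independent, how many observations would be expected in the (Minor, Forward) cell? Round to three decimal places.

Row total (Minor) = 408; column total (Forward) = 466; grand total N = 1086.
Expected count = (row total × column total) / N = 408 × 466 / 1086 = 175.072.

175.072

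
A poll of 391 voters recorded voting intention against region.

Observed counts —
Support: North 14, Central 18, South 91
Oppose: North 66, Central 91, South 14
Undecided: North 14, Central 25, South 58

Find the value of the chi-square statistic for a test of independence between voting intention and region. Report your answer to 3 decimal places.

Row totals: 123, 171, 97. Column totals: 94, 134, 163. Grand total N = 391.
Expected counts (row total × column total / N):
  Support, North: 123×94/391 = 29.5703
  Support, Central: 123×134/391 = 42.1535
  Support, South: 123×163/391 = 51.2762
  Oppose, North: 171×94/391 = 41.1100
  Oppose, Central: 171×134/391 = 58.6036
  Oppose, South: 171×163/391 = 71.2864
  Undecided, North: 97×94/391 = 23.3197
  Undecided, Central: 97×134/391 = 33.2430
  Undecided, South: 97×163/391 = 40.4373
Contributions (O − E)²/E:
  (14 − 29.5703)²/29.5703 = 8.1986
  (18 − 42.1535)²/42.1535 = 13.8397
  (91 − 51.2762)²/51.2762 = 30.7741
  (66 − 41.1100)²/41.1100 = 15.0696
  (91 − 58.6036)²/58.6036 = 17.9089
  (14 − 71.2864)²/71.2864 = 46.0359
  (14 − 23.3197)²/23.3197 = 3.7246
  (25 − 33.2430)²/33.2430 = 2.0440
  (58 − 40.4373)²/40.4373 = 7.6278
χ² = 8.1986 + 13.8397 + 30.7741 + 15.0696 + 17.9089 + 46.0359 + 3.7246 + 2.0440 + 7.6278 = 145.223

145.223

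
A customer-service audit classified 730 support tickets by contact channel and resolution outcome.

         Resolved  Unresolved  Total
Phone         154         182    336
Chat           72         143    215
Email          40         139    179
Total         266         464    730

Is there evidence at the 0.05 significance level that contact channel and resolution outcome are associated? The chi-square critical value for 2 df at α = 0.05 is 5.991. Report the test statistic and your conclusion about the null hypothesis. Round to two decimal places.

Grand total N = 730.
Expected counts (row total × column total / N):
  Phone, Resolved: 336×266/730 = 122.433
  Phone, Unresolved: 336×464/730 = 213.567
  Chat, Resolved: 215×266/730 = 78.342
  Chat, Unresolved: 215×464/730 = 136.658
  Email, Resolved: 179×266/730 = 65.225
  Email, Unresolved: 179×464/730 = 113.775
Contributions (O − E)²/E:
  (154 − 122.433)²/122.433 = 8.1389
  (182 − 213.567)²/213.567 = 4.6659
  (72 − 78.342)²/78.342 = 0.5134
  (143 − 136.658)²/136.658 = 0.2943
  (40 − 65.225)²/65.225 = 9.7555
  (139 − 113.775)²/113.775 = 5.5926
χ² = 8.1389 + 4.6659 + 0.5134 + 0.2943 + 9.7555 + 5.5926 = 28.96
df = (3−1)(2−1) = 2. Since 28.96 > 5.991, reject the null hypothesis of independence at α = 0.05.

28.96; reject H₀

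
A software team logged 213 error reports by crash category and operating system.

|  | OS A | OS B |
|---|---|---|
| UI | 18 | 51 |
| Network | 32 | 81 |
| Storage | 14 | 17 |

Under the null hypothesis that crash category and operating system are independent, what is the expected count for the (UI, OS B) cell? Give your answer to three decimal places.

48.268

Row total (UI) = 69; column total (OS B) = 149; grand total N = 213.
Expected count = (row total × column total) / N = 69 × 149 / 213 = 48.268.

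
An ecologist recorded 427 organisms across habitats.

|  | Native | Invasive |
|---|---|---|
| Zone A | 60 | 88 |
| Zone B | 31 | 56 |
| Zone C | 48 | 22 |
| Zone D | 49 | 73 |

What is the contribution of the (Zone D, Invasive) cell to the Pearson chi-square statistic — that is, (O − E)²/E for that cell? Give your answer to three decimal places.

0.325

Row total (Zone D) = 122; column total (Invasive) = 239; N = 427.
Expected count E = 122 × 239 / 427 = 68.2857.
Contribution = (O − E)²/E = (73 − 68.2857)² / 68.2857 = 0.325.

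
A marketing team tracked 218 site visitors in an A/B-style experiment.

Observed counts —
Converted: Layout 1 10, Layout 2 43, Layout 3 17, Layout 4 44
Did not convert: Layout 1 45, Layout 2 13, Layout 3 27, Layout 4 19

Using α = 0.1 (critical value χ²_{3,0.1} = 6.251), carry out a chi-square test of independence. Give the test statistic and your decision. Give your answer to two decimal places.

Row totals: 114, 104. Column totals: 55, 56, 44, 63. Grand total N = 218.
Expected counts (row total × column total / N):
  Converted, Layout 1: 114×55/218 = 28.7615
  Converted, Layout 2: 114×56/218 = 29.2844
  Converted, Layout 3: 114×44/218 = 23.0092
  Converted, Layout 4: 114×63/218 = 32.9450
  Did not convert, Layout 1: 104×55/218 = 26.2385
  Did not convert, Layout 2: 104×56/218 = 26.7156
  Did not convert, Layout 3: 104×44/218 = 20.9908
  Did not convert, Layout 4: 104×63/218 = 30.0550
Contributions (O − E)²/E:
  (10 − 28.7615)²/28.7615 = 12.2384
  (43 − 29.2844)²/29.2844 = 6.4238
  (17 − 23.0092)²/23.0092 = 1.5694
  (44 − 32.9450)²/32.9450 = 3.7096
  (45 − 26.2385)²/26.2385 = 13.4152
  (13 − 26.7156)²/26.7156 = 7.0415
  (27 − 20.9908)²/20.9908 = 1.7203
  (19 − 30.0550)²/30.0550 = 4.0663
χ² = 12.2384 + 6.4238 + 1.5694 + 3.7096 + 13.4152 + 7.0415 + 1.7203 + 4.0663 = 50.18
df = (2−1)(4−1) = 3. Since 50.18 > 6.251, reject the null hypothesis of independence at α = 0.1.

50.18; reject H₀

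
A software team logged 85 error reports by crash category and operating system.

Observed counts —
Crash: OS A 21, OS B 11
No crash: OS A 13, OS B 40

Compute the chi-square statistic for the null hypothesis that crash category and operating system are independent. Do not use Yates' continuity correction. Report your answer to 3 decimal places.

Row totals: 32, 53. Column totals: 34, 51. Grand total N = 85.
Expected counts (row total × column total / N):
  Crash, OS A: 32×34/85 = 12.8000
  Crash, OS B: 32×51/85 = 19.2000
  No crash, OS A: 53×34/85 = 21.2000
  No crash, OS B: 53×51/85 = 31.8000
Contributions (O − E)²/E:
  (21 − 12.8000)²/12.8000 = 5.2531
  (11 − 19.2000)²/19.2000 = 3.5021
  (13 − 21.2000)²/21.2000 = 3.1717
  (40 − 31.8000)²/31.8000 = 2.1145
χ² = 5.2531 + 3.5021 + 3.1717 + 2.1145 = 14.041

14.041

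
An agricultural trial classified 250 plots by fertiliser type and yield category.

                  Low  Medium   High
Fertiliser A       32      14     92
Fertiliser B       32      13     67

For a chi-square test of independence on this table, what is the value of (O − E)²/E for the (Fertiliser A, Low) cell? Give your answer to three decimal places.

Row total (Fertiliser A) = 138; column total (Low) = 64; N = 250.
Expected count E = 138 × 64 / 250 = 35.3280.
Contribution = (O − E)²/E = (32 − 35.3280)² / 35.3280 = 0.314.

0.314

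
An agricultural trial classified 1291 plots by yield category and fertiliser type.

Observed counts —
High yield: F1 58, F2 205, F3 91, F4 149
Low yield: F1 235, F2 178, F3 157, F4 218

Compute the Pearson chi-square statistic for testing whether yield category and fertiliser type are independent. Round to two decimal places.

Row totals: 503, 788. Column totals: 293, 383, 248, 367. Grand total N = 1291.
Expected counts (row total × column total / N):
  High yield, F1: 503×293/1291 = 114.159
  High yield, F2: 503×383/1291 = 149.225
  High yield, F3: 503×248/1291 = 96.626
  High yield, F4: 503×367/1291 = 142.991
  Low yield, F1: 788×293/1291 = 178.841
  Low yield, F2: 788×383/1291 = 233.775
  Low yield, F3: 788×248/1291 = 151.374
  Low yield, F4: 788×367/1291 = 224.009
Contributions (O − E)²/E:
  (58 − 114.159)²/114.159 = 27.6267
  (205 − 149.225)²/149.225 = 20.8467
  (91 − 96.626)²/96.626 = 0.3276
  (149 − 142.991)²/142.991 = 0.2525
  (235 − 178.841)²/178.841 = 17.6348
  (178 − 233.775)²/233.775 = 13.3070
  (157 − 151.374)²/151.374 = 0.2091
  (218 − 224.009)²/224.009 = 0.1612
χ² = 27.6267 + 20.8467 + 0.3276 + 0.2525 + 17.6348 + 13.3070 + 0.2091 + 0.1612 = 80.37

80.37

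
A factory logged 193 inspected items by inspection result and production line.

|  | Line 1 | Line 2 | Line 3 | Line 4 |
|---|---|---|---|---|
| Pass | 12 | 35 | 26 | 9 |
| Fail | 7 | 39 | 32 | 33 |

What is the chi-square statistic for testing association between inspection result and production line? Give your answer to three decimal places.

Row totals: 82, 111. Column totals: 19, 74, 58, 42. Grand total N = 193.
Expected counts (row total × column total / N):
  Pass, Line 1: 82×19/193 = 8.0725
  Pass, Line 2: 82×74/193 = 31.4404
  Pass, Line 3: 82×58/193 = 24.6425
  Pass, Line 4: 82×42/193 = 17.8446
  Fail, Line 1: 111×19/193 = 10.9275
  Fail, Line 2: 111×74/193 = 42.5596
  Fail, Line 3: 111×58/193 = 33.3575
  Fail, Line 4: 111×42/193 = 24.1554
Contributions (O − E)²/E:
  (12 − 8.0725)²/8.0725 = 1.9108
  (35 − 31.4404)²/31.4404 = 0.4030
  (26 − 24.6425)²/24.6425 = 0.0748
  (9 − 17.8446)²/17.8446 = 4.3838
  (7 − 10.9275)²/10.9275 = 1.4116
  (39 − 42.5596)²/42.5596 = 0.2977
  (32 − 33.3575)²/33.3575 = 0.0552
  (33 − 24.1554)²/24.1554 = 3.2385
χ² = 1.9108 + 0.4030 + 0.0748 + 4.3838 + 1.4116 + 0.2977 + 0.0552 + 3.2385 = 11.775

11.775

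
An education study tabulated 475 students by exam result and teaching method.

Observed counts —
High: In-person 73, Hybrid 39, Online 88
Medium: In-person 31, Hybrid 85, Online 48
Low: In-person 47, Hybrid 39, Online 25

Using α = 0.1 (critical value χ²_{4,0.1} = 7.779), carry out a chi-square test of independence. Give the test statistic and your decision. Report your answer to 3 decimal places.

52.622; reject H₀

Row totals: 200, 164, 111. Column totals: 151, 163, 161. Grand total N = 475.
Expected counts (row total × column total / N):
  High, In-person: 200×151/475 = 63.5789
  High, Hybrid: 200×163/475 = 68.6316
  High, Online: 200×161/475 = 67.7895
  Medium, In-person: 164×151/475 = 52.1347
  Medium, Hybrid: 164×163/475 = 56.2779
  Medium, Online: 164×161/475 = 55.5874
  Low, In-person: 111×151/475 = 35.2863
  Low, Hybrid: 111×163/475 = 38.0905
  Low, Online: 111×161/475 = 37.6232
Contributions (O − E)²/E:
  (73 − 63.5789)²/63.5789 = 1.3960
  (39 − 68.6316)²/68.6316 = 12.7934
  (88 − 67.7895)²/67.7895 = 6.0255
  (31 − 52.1347)²/52.1347 = 8.5677
  (85 − 56.2779)²/56.2779 = 14.6587
  (48 − 55.5874)²/55.5874 = 1.0356
  (47 − 35.2863)²/35.2863 = 3.8885
  (39 − 38.0905)²/38.0905 = 0.0217
  (25 − 37.6232)²/37.6232 = 4.2353
χ² = 1.3960 + 12.7934 + 6.0255 + 8.5677 + 14.6587 + 1.0356 + 3.8885 + 0.0217 + 4.2353 = 52.622
df = (3−1)(3−1) = 4. Since 52.622 > 7.779, reject the null hypothesis of independence at α = 0.1.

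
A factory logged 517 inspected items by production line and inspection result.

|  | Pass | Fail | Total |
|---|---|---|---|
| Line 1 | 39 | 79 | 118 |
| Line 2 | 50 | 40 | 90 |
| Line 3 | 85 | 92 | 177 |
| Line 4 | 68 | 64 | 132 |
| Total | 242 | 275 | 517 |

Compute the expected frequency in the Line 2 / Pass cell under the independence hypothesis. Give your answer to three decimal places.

42.128

Row total (Line 2) = 90; column total (Pass) = 242; grand total N = 517.
Expected count = (row total × column total) / N = 90 × 242 / 517 = 42.128.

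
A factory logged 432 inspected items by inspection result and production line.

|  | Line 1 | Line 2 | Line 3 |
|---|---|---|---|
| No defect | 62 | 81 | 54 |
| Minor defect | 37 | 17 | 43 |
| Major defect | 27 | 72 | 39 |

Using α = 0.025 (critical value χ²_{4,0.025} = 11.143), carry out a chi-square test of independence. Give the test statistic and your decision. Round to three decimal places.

31.643; reject H₀

Row totals: 197, 97, 138. Column totals: 126, 170, 136. Grand total N = 432.
Expected counts (row total × column total / N):
  No defect, Line 1: 197×126/432 = 57.4583
  No defect, Line 2: 197×170/432 = 77.5231
  No defect, Line 3: 197×136/432 = 62.0185
  Minor defect, Line 1: 97×126/432 = 28.2917
  Minor defect, Line 2: 97×170/432 = 38.1713
  Minor defect, Line 3: 97×136/432 = 30.5370
  Major defect, Line 1: 138×126/432 = 40.2500
  Major defect, Line 2: 138×170/432 = 54.3056
  Major defect, Line 3: 138×136/432 = 43.4444
Contributions (O − E)²/E:
  (62 − 57.4583)²/57.4583 = 0.3590
  (81 − 77.5231)²/77.5231 = 0.1559
  (54 − 62.0185)²/62.0185 = 1.0367
  (37 − 28.2917)²/28.2917 = 2.6805
  (17 − 38.1713)²/38.1713 = 11.7424
  (43 − 30.5370)²/30.5370 = 5.0865
  (27 − 40.2500)²/40.2500 = 4.3618
  (72 − 54.3056)²/54.3056 = 5.7654
  (39 − 43.4444)²/43.4444 = 0.4547
χ² = 0.3590 + 0.1559 + 1.0367 + 2.6805 + 11.7424 + 5.0865 + 4.3618 + 5.7654 + 0.4547 = 31.643
df = (3−1)(3−1) = 4. Since 31.643 > 11.143, reject the null hypothesis of independence at α = 0.025.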